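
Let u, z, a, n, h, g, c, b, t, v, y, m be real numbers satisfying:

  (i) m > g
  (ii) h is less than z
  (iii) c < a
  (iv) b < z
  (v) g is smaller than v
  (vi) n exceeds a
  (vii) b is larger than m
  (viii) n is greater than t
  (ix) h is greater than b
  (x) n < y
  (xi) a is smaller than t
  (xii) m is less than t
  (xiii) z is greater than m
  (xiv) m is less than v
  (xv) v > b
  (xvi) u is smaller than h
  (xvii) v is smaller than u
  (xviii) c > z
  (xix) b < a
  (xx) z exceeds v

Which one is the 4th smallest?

v

The consecutive relations fix a unique order: g < m < b < v < u < h < z < c < a < t < n < y.
The 4th smallest is v.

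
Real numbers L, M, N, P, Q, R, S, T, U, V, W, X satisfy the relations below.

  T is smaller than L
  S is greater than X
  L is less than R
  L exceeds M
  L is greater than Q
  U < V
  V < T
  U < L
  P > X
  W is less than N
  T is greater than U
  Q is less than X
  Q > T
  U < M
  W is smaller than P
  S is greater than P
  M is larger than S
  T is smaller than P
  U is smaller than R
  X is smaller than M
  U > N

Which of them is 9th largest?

Piecing the relations together gives one ordering: W < N < U < V < T < Q < X < P < S < M < L < R.
Counting 9 from the largest end gives V.

V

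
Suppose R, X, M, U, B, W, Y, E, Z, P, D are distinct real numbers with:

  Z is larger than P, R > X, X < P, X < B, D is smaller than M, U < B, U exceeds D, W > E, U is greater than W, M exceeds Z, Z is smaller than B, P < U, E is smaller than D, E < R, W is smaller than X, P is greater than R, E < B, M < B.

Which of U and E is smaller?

E

E < W and W < X give E < X.
Then X < R extends the chain to R.
With R < P: E < W < X < R < P.
Then P < U extends the chain to U.
So E < U; E is the smaller of the two.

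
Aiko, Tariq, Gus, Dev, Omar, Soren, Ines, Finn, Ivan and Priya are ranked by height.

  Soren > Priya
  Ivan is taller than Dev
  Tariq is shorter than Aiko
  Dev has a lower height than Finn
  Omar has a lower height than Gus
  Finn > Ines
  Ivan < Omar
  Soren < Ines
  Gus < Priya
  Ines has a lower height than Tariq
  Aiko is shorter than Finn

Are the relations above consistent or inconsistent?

The single ordering Dev < Ivan < Omar < Gus < Priya < Soren < Ines < Tariq < Aiko < Finn satisfies every listed relation, so no contradiction arises.

consistent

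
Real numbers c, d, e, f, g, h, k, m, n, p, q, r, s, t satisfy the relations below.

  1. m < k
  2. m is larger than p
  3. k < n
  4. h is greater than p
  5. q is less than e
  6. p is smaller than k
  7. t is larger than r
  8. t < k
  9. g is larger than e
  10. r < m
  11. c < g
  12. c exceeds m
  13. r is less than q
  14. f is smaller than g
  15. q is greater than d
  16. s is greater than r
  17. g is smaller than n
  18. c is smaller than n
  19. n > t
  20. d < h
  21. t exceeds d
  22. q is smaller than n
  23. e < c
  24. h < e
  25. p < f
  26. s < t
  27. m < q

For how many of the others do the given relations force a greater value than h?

From h the given relations immediately reach e.
From those, c, g — 3 in total.
From those, n — 4 in total.
Nothing else is reachable above h; 4 in all.

4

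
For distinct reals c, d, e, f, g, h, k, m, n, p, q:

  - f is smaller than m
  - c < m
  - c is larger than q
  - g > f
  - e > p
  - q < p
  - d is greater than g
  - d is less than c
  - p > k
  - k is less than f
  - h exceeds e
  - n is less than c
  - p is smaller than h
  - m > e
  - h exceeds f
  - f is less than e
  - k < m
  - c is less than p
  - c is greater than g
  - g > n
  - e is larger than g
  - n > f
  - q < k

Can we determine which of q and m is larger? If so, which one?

m

q < k < f < n < g < d < c < p < e < m, by transitivity through k, f, n, g, d, c, p, e.
So m is larger.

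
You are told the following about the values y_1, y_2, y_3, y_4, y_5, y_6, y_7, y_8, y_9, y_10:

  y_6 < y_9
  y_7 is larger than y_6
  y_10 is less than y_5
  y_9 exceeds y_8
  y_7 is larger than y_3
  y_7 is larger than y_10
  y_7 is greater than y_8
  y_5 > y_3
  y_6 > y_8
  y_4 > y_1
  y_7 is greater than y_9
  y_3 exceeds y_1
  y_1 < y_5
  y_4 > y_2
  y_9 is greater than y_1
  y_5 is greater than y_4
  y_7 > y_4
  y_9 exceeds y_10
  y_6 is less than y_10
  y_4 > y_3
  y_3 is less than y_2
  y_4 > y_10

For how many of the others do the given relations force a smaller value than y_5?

The elements the relations force below y_5 are y_1, y_8, y_6, y_10, y_3, y_2, y_4 — no chain reaches any other.
That is 7.

7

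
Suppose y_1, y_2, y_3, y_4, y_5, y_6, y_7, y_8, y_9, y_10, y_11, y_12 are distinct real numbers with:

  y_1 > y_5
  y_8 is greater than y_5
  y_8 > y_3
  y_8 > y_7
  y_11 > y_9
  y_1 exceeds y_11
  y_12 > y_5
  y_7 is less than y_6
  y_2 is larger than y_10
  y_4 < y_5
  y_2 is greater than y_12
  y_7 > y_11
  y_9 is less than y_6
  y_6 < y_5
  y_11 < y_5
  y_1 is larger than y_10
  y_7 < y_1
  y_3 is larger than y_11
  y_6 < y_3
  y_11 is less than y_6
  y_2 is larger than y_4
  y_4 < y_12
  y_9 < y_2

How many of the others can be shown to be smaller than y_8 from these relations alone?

Directly below y_8: y_7, y_3, y_5.
One step further: y_4, y_11, y_6 (6 so far).
One step further: y_9 (7 so far).
No other element is forced below y_8 by the given relations, so the count is 7.

7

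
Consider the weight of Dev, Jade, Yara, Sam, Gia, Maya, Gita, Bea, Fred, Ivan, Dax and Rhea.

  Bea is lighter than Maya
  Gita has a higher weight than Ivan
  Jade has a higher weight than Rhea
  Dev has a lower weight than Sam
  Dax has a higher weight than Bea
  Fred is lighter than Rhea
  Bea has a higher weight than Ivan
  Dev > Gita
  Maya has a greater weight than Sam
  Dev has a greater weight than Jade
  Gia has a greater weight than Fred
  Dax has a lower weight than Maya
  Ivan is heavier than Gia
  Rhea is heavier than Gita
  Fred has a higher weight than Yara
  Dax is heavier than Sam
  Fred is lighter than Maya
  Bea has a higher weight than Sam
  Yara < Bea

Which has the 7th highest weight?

Rhea

The consecutive relations fix a unique order: Yara < Fred < Gia < Ivan < Gita < Rhea < Jade < Dev < Sam < Bea < Dax < Maya.
Counting 7 from the largest end gives Rhea.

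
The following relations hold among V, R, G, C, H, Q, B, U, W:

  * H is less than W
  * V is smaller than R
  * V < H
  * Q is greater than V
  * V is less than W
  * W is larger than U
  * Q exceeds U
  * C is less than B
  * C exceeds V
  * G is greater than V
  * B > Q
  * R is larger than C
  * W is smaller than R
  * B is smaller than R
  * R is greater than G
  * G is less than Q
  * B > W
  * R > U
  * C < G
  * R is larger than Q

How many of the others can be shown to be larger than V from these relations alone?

7

Directly above V: C, H, G, Q, W, R.
One step further: B (7 so far).
No other element is forced above V by the given relations, so the count is 7.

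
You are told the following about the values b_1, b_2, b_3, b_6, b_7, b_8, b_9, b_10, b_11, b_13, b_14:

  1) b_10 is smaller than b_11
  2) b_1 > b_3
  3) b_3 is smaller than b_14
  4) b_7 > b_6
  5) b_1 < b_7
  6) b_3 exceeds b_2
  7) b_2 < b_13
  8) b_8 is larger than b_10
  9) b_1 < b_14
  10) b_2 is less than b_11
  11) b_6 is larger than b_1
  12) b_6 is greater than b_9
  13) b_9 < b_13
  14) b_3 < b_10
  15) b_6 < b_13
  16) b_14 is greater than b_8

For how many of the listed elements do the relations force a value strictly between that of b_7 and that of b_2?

Chaining upward from b_2 reaches: b_3, b_10, b_1, b_6, b_13, b_11, b_8, b_14.
Chaining downward from b_7 reaches: b_3, b_1, b_9, b_6.
Strictly between b_2 and b_7 are those in both lists: b_3, b_1, b_6 — 3 elements.

3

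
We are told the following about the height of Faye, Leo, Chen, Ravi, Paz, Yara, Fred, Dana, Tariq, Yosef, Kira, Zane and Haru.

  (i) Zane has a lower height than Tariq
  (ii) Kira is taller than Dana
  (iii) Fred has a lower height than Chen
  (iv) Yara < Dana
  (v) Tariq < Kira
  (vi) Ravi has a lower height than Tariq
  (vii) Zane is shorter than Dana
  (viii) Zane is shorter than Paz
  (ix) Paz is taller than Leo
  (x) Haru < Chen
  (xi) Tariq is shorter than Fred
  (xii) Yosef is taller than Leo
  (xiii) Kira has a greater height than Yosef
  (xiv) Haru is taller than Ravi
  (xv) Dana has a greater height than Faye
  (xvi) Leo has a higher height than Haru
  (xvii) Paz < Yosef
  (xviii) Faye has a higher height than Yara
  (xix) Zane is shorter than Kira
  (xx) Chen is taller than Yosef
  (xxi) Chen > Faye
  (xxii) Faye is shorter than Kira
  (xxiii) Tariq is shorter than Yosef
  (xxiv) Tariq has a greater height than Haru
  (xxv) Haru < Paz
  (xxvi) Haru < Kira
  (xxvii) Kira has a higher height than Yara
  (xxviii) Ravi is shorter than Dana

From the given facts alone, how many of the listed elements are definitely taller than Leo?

4

Directly above Leo: Paz, Yosef.
One step further: Kira, Chen (4 so far).
Nothing else is reachable above Leo; 4 in all.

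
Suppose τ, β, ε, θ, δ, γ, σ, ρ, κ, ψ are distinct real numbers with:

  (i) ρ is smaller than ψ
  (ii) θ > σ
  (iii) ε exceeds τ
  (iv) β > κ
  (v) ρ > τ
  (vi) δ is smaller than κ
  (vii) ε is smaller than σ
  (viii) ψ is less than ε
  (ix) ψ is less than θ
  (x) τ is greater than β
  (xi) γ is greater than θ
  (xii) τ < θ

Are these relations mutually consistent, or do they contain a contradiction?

consistent

Every relation is compatible with δ < κ < β < τ < ρ < ψ < ε < σ < θ < γ; the set is consistent.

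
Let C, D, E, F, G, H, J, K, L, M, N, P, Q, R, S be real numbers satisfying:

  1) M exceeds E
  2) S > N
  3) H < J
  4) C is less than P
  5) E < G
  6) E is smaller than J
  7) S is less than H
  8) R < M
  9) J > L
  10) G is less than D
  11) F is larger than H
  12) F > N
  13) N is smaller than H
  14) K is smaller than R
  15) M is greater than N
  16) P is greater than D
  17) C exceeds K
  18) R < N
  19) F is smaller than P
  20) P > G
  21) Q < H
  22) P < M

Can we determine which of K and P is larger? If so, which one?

K < R and R < N give K < N.
With N < S: K < R < N < S.
With S < H: K < R < N < S < H.
With H < F: K < R < N < S < H < F.
With F < P: K < R < N < S < H < F < P.
So P is larger.

P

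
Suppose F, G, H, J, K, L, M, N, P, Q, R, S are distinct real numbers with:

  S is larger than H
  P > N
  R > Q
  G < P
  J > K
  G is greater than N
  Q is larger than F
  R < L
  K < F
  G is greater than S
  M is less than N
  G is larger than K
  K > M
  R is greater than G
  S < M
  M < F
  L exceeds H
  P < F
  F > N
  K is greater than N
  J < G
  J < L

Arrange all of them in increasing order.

H < S < M < N < K < J < G < P < F < Q < R < L

Each adjacent pair is fixed by a given relation: H < S; S < M; M < N; N < K; K < J; J < G; G < P; P < F; F < Q; Q < R; R < L. Chaining them end to end gives the full order.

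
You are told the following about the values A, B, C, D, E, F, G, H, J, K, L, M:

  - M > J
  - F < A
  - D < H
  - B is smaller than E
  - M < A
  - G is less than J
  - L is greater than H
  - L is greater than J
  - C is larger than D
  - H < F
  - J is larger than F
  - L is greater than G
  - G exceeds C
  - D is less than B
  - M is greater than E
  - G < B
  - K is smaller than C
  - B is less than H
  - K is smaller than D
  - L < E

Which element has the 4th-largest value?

Chaining the given pairs: K < D < C < G < B < H < F < J < L < E < M < A.
The 4th largest is L.

L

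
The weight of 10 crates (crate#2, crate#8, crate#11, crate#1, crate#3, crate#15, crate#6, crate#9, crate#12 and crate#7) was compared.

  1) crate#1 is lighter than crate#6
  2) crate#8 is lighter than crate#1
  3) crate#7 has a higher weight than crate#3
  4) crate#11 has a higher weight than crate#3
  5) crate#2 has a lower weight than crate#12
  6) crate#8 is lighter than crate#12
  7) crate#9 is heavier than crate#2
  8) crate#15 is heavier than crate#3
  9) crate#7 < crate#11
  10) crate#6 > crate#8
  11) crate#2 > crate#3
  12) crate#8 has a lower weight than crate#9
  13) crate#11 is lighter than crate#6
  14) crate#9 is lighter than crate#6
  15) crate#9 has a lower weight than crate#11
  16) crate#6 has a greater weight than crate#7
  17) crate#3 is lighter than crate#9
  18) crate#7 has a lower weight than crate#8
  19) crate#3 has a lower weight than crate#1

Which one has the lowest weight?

crate#3

Chaining upward from crate#3: directly above it, crate#7, crate#15, crate#1, crate#2, crate#9, crate#11; then crate#8, crate#6, crate#12.
That covers every other element, and nothing is given below crate#3, so crate#3 is the lowest weight.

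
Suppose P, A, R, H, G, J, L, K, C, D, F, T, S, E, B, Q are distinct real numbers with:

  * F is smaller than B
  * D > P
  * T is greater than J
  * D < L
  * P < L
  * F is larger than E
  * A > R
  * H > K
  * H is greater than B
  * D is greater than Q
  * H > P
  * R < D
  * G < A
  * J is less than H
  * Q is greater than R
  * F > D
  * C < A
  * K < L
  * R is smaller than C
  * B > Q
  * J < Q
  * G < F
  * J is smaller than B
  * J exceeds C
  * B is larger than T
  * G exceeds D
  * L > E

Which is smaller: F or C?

C

C < J and J < Q give C < Q.
Then Q < D extends the chain to D.
With D < G: C < J < Q < D < G.
With G < F: C < J < Q < D < G < F.
So C < F; C is the smaller of the two.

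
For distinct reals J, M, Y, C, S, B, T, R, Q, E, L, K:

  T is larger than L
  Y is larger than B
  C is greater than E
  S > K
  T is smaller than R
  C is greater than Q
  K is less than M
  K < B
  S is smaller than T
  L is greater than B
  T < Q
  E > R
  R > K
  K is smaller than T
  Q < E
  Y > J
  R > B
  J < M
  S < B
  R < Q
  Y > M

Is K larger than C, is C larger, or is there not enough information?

C

Link the given pairs in sequence: K < S; S < B; B < L; L < T; T < R; R < Q; Q < E; E < C.
Together: K < S < B < L < T < R < Q < E < C.
So C is larger.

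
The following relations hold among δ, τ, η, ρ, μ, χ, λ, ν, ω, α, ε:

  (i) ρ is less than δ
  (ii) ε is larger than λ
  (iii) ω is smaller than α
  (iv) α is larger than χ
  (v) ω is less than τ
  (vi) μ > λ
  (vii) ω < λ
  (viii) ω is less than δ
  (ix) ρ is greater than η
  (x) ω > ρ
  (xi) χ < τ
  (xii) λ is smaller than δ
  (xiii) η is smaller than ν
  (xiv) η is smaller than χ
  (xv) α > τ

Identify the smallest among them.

η

Chaining upward from η: directly above it, ρ, ν, χ; then ω, τ, α, δ; then λ; then ε, μ.
That covers every other element, and nothing is given below η, so η is the smallest.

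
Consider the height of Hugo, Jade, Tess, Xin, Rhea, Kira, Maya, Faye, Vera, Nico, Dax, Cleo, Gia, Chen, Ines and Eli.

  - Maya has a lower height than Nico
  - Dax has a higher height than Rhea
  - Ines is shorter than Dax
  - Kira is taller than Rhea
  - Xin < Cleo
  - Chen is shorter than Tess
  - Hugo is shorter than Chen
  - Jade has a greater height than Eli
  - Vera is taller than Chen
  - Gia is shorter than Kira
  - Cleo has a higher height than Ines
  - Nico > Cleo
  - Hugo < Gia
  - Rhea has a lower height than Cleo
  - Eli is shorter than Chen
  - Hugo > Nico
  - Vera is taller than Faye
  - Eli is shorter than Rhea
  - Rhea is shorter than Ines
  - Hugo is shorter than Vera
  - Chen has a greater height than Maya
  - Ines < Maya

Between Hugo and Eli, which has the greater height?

Chaining the given relations: Eli < Rhea < Ines < Maya < Nico < Hugo.
So Eli < Hugo; Hugo is the taller of the two.

Hugo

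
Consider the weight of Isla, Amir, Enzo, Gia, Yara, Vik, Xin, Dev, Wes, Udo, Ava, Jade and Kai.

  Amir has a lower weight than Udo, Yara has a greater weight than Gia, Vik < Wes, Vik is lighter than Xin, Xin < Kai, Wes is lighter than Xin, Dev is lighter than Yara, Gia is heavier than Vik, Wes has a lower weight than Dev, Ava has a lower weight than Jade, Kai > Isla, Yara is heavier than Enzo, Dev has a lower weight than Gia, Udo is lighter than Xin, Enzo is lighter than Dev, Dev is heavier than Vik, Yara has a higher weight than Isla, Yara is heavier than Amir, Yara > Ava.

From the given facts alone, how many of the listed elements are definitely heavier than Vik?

6

The elements the relations force above Vik are Wes, Dev, Gia, Yara, Xin, Kai — no chain reaches any other.
That is 6.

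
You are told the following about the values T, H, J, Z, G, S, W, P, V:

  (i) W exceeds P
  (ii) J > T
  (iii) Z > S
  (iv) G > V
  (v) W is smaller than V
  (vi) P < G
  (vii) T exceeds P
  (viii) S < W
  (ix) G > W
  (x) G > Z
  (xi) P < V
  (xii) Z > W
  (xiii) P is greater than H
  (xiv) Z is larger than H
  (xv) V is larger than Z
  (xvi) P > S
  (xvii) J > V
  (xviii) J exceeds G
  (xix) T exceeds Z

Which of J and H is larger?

J

The relevant relations are H < P; P < W; W < Z; Z < V; V < G; G < J.
Chaining these gives H < P < W < Z < V < G < J.
So H < J; J is the larger of the two.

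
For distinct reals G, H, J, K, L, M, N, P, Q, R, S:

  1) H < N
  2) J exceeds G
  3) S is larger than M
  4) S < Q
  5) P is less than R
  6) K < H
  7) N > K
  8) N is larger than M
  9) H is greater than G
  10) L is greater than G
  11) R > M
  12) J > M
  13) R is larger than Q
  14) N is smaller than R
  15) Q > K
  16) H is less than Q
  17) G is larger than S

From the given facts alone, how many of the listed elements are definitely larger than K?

4

The elements the relations force above K are H, N, Q, R — no chain reaches any other.
That is 4.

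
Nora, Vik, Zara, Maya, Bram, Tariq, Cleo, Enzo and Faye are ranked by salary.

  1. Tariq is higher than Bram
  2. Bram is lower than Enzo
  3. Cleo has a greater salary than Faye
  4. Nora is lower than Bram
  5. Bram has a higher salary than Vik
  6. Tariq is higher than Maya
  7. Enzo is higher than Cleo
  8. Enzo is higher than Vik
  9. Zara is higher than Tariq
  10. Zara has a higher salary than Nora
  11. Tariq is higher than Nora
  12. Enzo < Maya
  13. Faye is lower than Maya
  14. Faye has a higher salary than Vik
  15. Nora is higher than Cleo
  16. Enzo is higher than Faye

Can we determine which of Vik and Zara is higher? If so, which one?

Vik < Faye and Faye < Cleo give Vik < Cleo.
Then Cleo < Nora extends the chain to Nora.
With Nora < Bram: Vik < Faye < Cleo < Nora < Bram.
Then Bram < Enzo extends the chain to Enzo.
Then Enzo < Maya extends the chain to Maya.
With Maya < Tariq: Vik < Faye < Cleo < Nora < Bram < Enzo < Maya < Tariq.
Then Tariq < Zara extends the chain to Zara.
So Zara is higher.

Zara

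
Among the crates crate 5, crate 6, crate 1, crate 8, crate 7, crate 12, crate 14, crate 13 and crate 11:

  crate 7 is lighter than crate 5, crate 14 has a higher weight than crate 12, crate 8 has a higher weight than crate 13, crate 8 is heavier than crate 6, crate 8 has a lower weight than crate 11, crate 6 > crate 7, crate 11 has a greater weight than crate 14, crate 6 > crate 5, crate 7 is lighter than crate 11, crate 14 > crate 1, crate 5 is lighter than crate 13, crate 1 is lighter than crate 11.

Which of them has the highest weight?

crate 11

Chaining downward from crate 11: directly below it, crate 1, crate 7, crate 14, crate 8; then crate 12, crate 13, crate 6; then crate 5.
That covers every other element, and nothing is given above crate 11, so crate 11 is the highest weight.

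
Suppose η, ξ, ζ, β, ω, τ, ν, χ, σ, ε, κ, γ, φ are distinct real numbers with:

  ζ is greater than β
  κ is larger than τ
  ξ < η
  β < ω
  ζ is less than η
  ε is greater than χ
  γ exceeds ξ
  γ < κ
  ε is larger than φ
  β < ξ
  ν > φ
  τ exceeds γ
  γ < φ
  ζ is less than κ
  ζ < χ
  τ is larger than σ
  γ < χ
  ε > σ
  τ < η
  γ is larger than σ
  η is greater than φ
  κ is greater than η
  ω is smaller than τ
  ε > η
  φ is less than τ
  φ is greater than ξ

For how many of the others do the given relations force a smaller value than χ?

From χ the given relations immediately reach ζ, γ.
From those, β, σ, ξ — 5 in total.
No other element is forced below χ by the given relations, so the count is 5.

5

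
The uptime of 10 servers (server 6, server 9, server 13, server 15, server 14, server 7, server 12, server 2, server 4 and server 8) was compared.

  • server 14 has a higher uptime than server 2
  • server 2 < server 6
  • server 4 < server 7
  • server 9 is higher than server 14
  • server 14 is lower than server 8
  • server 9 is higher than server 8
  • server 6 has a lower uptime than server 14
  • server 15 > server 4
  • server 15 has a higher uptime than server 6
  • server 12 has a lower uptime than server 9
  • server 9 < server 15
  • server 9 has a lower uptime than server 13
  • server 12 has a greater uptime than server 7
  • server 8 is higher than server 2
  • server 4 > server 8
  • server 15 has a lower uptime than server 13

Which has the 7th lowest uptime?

server 12

The consecutive relations fix a unique order: server 2 < server 6 < server 14 < server 8 < server 4 < server 7 < server 12 < server 9 < server 15 < server 13.
The 7th smallest is server 12.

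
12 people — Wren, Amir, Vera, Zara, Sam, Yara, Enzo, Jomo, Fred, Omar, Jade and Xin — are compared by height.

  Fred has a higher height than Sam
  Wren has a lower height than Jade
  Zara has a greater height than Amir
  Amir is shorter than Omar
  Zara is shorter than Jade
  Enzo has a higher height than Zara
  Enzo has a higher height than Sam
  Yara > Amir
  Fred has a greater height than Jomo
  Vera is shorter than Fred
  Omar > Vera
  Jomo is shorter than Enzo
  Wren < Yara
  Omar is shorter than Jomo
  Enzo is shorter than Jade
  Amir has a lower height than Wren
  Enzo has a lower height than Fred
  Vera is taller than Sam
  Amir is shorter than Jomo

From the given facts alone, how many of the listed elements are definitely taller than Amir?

8

Directly above Amir: Zara, Omar, Jomo, Wren, Yara.
One step further: Enzo, Fred, Jade (8 so far).
No other element is forced above Amir by the given relations, so the count is 8.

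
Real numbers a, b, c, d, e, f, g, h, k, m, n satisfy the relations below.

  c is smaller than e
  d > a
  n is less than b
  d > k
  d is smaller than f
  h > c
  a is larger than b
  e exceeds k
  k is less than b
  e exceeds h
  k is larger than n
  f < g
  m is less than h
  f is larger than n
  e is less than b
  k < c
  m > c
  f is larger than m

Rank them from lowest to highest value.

The consecutive links are each given: n < k; k < c; c < m; m < h; h < e; e < b; b < a; a < d; d < f; f < g.

n < k < c < m < h < e < b < a < d < f < g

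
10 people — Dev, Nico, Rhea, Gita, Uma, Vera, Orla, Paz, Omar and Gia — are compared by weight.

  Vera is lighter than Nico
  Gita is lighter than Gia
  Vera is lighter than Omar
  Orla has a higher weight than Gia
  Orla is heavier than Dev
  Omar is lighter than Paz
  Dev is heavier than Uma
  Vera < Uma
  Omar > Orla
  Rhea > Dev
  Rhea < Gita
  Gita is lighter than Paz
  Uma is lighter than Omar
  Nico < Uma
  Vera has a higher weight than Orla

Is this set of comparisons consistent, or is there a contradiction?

Chaining the given relations yields Vera < Nico < Uma < Dev < Rhea < Gita < Gia < Orla, so Vera < Orla. But one relation states Orla < Vera. These cannot both hold.

inconsistent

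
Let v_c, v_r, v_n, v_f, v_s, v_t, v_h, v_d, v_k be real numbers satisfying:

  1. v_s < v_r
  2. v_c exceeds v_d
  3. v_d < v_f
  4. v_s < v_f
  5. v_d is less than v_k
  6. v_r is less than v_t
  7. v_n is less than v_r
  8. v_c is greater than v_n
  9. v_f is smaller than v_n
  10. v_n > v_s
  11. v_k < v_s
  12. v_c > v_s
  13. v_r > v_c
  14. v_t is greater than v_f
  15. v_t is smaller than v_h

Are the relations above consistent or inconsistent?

consistent

Every relation is compatible with v_d < v_k < v_s < v_f < v_n < v_c < v_r < v_t < v_h; the set is consistent.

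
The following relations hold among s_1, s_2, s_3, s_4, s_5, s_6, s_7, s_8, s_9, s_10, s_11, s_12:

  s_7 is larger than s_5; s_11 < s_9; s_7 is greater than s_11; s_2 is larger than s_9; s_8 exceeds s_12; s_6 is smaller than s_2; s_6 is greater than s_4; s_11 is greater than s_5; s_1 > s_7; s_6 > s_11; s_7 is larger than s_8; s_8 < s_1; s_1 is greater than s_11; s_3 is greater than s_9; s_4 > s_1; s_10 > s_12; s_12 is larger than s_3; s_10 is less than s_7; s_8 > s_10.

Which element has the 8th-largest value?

s_12

Chaining the given pairs: s_5 < s_11 < s_9 < s_3 < s_12 < s_10 < s_8 < s_7 < s_1 < s_4 < s_6 < s_2.
The 8th largest is s_12.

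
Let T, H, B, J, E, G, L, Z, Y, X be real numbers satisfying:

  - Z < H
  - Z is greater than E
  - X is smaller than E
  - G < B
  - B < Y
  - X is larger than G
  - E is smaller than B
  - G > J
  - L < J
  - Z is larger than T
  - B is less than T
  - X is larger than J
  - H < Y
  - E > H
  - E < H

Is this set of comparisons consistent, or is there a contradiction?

Chaining the given relations yields E < B < T < Z < H, so E < H. But one relation states H < E. These cannot both hold.

inconsistent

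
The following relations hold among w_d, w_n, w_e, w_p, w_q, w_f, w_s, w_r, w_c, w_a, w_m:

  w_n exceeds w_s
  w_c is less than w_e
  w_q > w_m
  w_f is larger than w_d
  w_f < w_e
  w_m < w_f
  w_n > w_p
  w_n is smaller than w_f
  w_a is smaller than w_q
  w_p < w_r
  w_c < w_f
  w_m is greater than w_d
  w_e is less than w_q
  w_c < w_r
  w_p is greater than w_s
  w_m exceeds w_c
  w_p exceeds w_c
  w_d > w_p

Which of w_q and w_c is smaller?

w_c

Chaining the given relations: w_c < w_p < w_d < w_m < w_f < w_e < w_q.
So w_c < w_q; w_c is the smaller of the two.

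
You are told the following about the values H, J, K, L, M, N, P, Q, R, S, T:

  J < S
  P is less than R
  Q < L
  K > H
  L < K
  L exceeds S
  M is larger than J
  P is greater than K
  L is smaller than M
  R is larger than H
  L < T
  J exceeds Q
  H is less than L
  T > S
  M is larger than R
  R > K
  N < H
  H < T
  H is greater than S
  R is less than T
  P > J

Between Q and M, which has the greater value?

M

Q < J and J < S give Q < S.
With S < H: Q < J < S < H.
Then H < L extends the chain to L.
With L < K: Q < J < S < H < L < K.
Then K < P extends the chain to P.
With P < R: Q < J < S < H < L < K < P < R.
Then R < M extends the chain to M.
So Q < M; M is the larger of the two.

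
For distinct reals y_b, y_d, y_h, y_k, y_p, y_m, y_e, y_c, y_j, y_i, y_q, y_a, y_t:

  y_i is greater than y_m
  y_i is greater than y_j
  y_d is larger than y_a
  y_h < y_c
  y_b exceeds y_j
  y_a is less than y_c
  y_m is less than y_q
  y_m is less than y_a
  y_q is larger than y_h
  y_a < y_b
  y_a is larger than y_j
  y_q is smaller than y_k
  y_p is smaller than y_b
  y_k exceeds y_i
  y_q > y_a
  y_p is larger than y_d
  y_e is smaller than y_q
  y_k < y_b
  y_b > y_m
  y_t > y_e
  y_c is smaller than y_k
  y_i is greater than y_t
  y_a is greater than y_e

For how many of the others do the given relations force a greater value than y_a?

Directly above y_a: y_q, y_d, y_c, y_b.
One step further: y_k, y_p (6 so far).
Nothing else is reachable above y_a; 6 in all.

6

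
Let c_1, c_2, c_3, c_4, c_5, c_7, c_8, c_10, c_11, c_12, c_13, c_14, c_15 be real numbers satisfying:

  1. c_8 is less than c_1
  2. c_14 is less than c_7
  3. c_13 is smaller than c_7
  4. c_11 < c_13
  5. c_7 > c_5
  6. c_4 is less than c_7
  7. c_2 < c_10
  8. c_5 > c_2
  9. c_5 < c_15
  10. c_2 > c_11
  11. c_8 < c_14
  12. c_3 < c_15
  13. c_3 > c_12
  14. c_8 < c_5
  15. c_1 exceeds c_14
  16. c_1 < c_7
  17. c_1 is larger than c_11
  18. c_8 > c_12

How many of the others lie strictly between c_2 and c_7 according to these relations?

1

Chaining upward from c_2 reaches: c_5, c_10, c_15.
Chaining downward from c_7 reaches: c_4, c_12, c_11, c_8, c_5, c_14, c_13, c_1.
Strictly between c_2 and c_7 are those in both lists: c_5 — 1 element.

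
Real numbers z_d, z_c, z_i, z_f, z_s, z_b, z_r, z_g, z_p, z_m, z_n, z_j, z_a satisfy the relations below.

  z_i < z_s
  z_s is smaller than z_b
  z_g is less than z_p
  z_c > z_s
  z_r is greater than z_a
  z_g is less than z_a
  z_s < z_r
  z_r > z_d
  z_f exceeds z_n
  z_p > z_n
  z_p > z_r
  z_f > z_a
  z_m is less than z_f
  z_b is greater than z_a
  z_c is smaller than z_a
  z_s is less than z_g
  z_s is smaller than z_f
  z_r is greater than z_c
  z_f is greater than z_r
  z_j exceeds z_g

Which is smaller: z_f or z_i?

Link the given pairs in sequence: z_i < z_s; z_s < z_g; z_g < z_a; z_a < z_r; z_r < z_f.
Together: z_i < z_s < z_g < z_a < z_r < z_f.
So z_i < z_f; z_i is the smaller of the two.

z_i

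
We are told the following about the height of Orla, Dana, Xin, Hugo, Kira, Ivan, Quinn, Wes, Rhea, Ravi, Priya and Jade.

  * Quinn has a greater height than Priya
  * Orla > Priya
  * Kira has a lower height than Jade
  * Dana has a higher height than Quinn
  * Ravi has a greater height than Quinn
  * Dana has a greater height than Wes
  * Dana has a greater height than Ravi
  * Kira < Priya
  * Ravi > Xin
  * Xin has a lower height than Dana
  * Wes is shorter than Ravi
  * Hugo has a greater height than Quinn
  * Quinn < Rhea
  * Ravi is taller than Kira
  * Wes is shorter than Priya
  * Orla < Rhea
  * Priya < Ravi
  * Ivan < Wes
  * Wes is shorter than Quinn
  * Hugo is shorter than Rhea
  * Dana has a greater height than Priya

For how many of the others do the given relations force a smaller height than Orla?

4

Directly below Orla: Priya.
One step further: Wes, Kira (3 so far).
One step further: Ivan (4 so far).
No other element is forced below Orla by the given relations, so the count is 4.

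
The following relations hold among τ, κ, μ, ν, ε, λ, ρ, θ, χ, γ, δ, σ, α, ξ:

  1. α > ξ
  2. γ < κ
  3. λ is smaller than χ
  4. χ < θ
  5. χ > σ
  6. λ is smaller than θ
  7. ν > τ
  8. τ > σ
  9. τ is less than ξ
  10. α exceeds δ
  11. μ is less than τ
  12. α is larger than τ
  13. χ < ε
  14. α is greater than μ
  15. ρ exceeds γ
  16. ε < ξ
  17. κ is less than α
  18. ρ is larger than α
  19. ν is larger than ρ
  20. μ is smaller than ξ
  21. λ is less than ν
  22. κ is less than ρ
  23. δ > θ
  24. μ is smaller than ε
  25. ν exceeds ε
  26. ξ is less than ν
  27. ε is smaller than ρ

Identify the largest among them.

Chaining downward from ν: directly below it, τ, λ, ε, ξ, ρ; then μ, γ, σ, χ, κ, α; then δ; then θ.
That covers every other element, and nothing is given above ν, so ν is the largest.

ν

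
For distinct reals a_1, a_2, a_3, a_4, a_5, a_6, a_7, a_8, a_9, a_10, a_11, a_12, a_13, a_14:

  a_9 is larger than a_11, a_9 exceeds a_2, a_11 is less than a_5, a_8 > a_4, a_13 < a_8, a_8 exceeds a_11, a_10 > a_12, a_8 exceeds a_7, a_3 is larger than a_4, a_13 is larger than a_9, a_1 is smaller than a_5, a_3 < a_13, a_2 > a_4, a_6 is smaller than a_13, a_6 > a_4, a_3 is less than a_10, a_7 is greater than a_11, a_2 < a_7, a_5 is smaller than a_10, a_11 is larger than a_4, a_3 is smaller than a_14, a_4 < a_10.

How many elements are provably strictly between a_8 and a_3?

1

The relations place a_3 below a_8. An element lies strictly between them when it is forced above a_3 and also forced below a_8.
Above a_3: {a_13, a_10, a_14}. Below a_8: {a_4, a_2, a_11, a_9, a_6, a_7, a_13}.
Intersection: {a_13} — 1.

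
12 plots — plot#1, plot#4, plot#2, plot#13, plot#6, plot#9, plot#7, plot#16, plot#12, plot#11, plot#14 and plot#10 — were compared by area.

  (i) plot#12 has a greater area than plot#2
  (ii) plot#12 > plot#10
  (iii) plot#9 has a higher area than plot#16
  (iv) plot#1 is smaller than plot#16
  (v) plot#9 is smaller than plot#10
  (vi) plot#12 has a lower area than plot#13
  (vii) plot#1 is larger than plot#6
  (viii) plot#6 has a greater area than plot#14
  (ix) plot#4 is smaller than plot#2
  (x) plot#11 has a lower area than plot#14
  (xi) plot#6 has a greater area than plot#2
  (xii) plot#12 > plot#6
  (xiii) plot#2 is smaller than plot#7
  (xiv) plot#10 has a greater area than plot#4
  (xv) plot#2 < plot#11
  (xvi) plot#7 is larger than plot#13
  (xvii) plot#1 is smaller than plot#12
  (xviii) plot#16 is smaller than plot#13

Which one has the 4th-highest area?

plot#10

The consecutive relations fix a unique order: plot#4 < plot#2 < plot#11 < plot#14 < plot#6 < plot#1 < plot#16 < plot#9 < plot#10 < plot#12 < plot#13 < plot#7.
The 4th largest is plot#10.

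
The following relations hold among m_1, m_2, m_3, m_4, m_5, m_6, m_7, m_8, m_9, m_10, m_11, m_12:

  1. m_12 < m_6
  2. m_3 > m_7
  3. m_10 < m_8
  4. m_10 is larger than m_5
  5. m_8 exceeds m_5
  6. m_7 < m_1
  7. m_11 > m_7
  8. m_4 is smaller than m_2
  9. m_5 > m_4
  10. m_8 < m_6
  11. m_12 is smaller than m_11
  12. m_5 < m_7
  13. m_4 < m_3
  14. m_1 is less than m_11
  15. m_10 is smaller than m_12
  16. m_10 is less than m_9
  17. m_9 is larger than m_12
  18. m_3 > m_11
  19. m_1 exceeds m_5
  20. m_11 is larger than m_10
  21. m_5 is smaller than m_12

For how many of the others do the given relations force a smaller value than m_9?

Directly below m_9: m_10, m_12.
One step further: m_5 (3 so far).
One step further: m_4 (4 so far).
No other element is forced below m_9 by the given relations, so the count is 4.

4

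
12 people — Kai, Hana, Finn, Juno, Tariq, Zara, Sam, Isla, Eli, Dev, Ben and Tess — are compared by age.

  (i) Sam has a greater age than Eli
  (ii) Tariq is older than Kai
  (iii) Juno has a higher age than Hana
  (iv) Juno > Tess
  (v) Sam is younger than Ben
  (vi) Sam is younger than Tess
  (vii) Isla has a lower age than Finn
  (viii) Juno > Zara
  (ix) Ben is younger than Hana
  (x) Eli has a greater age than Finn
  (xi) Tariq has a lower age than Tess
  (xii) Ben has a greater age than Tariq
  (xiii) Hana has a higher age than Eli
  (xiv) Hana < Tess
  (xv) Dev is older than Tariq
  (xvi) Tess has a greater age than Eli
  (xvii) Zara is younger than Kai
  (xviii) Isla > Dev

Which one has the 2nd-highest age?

Piecing the relations together gives one ordering: Zara < Kai < Tariq < Dev < Isla < Finn < Eli < Sam < Ben < Hana < Tess < Juno.
Counting 2 from the largest end gives Tess.

Tess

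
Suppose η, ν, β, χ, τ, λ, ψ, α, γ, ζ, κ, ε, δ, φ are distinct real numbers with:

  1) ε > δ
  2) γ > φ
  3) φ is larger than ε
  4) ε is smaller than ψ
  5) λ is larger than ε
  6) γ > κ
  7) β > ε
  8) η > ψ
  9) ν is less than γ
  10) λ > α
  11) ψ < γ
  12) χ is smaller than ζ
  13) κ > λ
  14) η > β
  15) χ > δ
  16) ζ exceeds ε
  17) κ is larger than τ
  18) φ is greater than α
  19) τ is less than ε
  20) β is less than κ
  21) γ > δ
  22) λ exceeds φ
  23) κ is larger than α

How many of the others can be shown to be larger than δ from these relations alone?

From δ the given relations immediately reach ε, χ, γ.
From those, ψ, φ, β, λ, ζ — 8 in total.
From those, κ, η — 10 in total.
No other element is forced above δ by the given relations, so the count is 10.

10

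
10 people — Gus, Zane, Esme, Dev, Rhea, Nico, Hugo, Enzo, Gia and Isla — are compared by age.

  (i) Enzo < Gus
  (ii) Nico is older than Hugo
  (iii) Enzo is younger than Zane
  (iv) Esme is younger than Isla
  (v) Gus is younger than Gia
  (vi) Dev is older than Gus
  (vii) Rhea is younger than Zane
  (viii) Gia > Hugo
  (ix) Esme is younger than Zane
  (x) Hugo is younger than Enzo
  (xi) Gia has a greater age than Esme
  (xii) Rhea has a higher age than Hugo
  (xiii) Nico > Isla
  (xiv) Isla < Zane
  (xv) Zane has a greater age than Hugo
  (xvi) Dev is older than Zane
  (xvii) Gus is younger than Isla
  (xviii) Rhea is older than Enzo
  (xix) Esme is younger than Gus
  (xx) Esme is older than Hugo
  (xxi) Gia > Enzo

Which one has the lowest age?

Chaining upward from Hugo: directly above it, Esme, Enzo, Rhea, Zane, Nico, Gia; then Gus, Isla, Dev.
That covers every other element, and nothing is given below Hugo, so Hugo is the lowest age.

Hugo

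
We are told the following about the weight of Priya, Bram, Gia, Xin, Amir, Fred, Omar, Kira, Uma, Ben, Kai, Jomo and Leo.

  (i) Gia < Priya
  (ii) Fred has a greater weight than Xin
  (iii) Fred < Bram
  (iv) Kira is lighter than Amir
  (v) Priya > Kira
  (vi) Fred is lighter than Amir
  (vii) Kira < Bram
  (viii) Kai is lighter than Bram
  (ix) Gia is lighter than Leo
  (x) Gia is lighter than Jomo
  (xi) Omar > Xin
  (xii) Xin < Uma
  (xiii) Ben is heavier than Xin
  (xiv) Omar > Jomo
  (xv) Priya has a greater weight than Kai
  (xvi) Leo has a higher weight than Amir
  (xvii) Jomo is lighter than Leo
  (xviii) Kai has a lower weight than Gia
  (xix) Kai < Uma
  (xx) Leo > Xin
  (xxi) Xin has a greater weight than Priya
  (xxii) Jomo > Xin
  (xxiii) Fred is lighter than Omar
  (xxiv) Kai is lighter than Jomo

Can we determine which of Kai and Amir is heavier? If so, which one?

Chaining the given relations: Kai < Gia < Priya < Xin < Fred < Amir.
So Amir is heavier.

Amir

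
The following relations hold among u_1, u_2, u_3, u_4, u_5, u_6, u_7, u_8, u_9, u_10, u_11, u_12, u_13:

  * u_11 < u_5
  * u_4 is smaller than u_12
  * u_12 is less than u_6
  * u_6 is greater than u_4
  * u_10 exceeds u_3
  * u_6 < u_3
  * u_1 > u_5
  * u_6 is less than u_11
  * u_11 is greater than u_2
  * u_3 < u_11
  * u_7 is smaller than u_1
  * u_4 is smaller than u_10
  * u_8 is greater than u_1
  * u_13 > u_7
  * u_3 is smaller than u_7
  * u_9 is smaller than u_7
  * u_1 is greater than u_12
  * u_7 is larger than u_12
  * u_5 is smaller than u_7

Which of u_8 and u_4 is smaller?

u_4

Following the relations from u_4: u_4 < u_6 < u_11 < u_5 < u_1 < u_8.
So u_4 < u_8; u_4 is the smaller of the two.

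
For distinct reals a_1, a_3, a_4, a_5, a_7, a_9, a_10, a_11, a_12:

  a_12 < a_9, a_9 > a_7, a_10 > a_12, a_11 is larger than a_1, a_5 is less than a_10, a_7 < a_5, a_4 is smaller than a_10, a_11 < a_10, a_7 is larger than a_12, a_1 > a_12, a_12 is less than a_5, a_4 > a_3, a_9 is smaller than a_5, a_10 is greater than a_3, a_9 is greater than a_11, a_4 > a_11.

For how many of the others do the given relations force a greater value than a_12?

From a_12 the given relations immediately reach a_1, a_7, a_9, a_5, a_10.
From those, a_11 — 6 in total.
From those, a_4 — 7 in total.
Nothing else is reachable above a_12; 7 in all.

7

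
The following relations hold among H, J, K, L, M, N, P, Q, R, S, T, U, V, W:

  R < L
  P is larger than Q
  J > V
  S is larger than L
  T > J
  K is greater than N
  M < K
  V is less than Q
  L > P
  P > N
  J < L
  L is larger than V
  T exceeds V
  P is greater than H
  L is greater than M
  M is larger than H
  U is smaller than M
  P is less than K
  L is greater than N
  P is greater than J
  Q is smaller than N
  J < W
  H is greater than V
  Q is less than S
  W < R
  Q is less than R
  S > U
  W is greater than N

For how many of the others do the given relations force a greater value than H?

From H the given relations immediately reach M, P.
From those, L, K — 4 in total.
From those, S — 5 in total.
No other element is forced above H by the given relations, so the count is 5.

5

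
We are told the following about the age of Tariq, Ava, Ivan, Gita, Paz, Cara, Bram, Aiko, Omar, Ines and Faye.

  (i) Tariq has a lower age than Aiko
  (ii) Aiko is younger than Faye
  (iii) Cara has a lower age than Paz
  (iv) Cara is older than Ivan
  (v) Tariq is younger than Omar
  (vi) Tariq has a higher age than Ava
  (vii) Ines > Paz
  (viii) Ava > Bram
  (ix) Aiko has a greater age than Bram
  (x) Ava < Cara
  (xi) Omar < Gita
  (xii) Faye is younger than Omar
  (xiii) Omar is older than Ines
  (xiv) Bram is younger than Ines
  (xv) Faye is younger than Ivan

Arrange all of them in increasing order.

Each adjacent pair is fixed by a given relation: Bram < Ava; Ava < Tariq; Tariq < Aiko; Aiko < Faye; Faye < Ivan; Ivan < Cara; Cara < Paz; Paz < Ines; Ines < Omar; Omar < Gita. Chaining them end to end gives the full order.

Bram < Ava < Tariq < Aiko < Faye < Ivan < Cara < Paz < Ines < Omar < Gita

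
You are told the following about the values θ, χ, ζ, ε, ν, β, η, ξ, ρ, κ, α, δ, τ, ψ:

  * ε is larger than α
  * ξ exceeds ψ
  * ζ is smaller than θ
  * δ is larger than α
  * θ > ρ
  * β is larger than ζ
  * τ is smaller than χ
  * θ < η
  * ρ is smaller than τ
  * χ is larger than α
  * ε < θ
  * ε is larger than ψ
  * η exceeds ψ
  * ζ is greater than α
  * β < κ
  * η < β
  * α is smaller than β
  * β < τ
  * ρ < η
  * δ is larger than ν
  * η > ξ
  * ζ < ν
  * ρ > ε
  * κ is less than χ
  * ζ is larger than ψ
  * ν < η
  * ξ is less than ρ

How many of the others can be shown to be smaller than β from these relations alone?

9

From β the given relations immediately reach α, ζ, η.
From those, ψ, ξ, ρ, ν, θ — 8 in total.
From those, ε — 9 in total.
Nothing else is reachable below β; 9 in all.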